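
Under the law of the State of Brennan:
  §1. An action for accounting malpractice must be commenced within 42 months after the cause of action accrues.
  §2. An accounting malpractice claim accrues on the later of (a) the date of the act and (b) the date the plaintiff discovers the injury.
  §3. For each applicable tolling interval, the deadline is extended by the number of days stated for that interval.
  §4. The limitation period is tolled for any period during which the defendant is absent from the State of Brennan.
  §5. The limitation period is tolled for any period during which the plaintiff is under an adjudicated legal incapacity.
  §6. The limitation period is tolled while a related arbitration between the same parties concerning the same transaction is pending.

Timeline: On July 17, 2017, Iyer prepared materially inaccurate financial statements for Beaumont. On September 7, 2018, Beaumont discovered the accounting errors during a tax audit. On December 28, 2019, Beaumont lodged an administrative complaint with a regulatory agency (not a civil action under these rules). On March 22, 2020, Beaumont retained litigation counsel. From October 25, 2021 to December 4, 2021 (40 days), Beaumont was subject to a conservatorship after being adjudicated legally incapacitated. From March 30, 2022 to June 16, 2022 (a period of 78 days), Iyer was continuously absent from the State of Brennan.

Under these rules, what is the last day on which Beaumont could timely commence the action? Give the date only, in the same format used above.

Taking the later of the act (July 17, 2017) and discovery (September 7, 2018), the claim accrued on September 7, 2018.
42 months from September 7, 2018 is March 7, 2022.
The period was tolled for 40 days by the plaintiff's legal incapacity (October 25, 2021 to December 4, 2021), pushing the deadline to April 16, 2022.
Because the defendant's absence from the jurisdiction ran from March 30, 2022 to June 16, 2022, the deadline is extended by 78 days to July 3, 2022.
The other events in the timeline have no effect on the limitation period under the stated rules.

July 3, 2022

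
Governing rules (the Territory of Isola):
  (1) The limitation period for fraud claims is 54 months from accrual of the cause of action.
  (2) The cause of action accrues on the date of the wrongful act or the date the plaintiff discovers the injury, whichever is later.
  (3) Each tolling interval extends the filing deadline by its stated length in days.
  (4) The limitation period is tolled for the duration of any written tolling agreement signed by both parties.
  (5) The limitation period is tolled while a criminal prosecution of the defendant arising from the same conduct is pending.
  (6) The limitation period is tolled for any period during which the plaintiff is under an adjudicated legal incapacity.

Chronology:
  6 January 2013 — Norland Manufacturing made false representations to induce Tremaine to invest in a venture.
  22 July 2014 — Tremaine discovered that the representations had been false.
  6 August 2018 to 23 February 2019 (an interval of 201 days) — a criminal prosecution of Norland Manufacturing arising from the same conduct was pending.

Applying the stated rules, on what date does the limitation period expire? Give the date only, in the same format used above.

Taking the later of the act (6 January 2013) and discovery (22 July 2014), the claim accrued on 22 July 2014.
Adding the 54 months base period to 22 July 2014 gives a deadline of 22 January 2019, before any tolling.
The pending criminal prosecution from 6 August 2018 to 23 February 2019 tolled the period for 201 days, extending the deadline to 11 August 2019.

11 August 2019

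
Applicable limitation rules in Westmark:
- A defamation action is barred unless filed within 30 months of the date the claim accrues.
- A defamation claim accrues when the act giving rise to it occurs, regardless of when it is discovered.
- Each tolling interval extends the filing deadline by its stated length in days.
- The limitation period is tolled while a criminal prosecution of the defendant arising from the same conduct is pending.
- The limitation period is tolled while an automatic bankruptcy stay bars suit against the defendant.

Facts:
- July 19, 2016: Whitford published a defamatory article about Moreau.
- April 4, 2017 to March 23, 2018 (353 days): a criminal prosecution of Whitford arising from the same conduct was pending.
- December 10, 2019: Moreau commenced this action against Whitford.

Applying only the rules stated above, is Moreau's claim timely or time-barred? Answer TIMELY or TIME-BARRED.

The claim accrued on July 19, 2016, when the wrongful act occurred.
Adding the 30 months base period to July 19, 2016 gives a deadline of January 19, 2019, before any tolling.
The pending criminal prosecution from April 4, 2017 to March 23, 2018 tolled the period for 353 days, extending the deadline to January 7, 2020.
The December 10, 2019 filing precedes the January 7, 2020 deadline; the claim is timely.

TIMELY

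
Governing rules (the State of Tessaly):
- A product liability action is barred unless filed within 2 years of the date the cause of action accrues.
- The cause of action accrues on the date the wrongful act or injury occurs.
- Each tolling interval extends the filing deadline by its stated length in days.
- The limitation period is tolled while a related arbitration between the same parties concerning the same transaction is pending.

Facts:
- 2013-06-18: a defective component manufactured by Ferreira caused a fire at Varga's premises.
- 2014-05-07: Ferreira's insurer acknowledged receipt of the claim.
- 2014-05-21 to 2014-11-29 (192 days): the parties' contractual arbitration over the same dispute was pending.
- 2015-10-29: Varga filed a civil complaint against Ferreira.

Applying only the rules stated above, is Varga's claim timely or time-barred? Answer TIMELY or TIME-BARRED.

The claim accrued on 2013-06-18, when the wrongful act occurred.
Adding the 2 years base period to 2013-06-18 gives a deadline of 2015-06-18, before any tolling.
The period was tolled for 192 days by the pending related arbitration (2014-05-21 to 2014-11-29), pushing the deadline to 2015-12-27.
Nothing else in the chronology tolls or restarts the period.
The 2015-10-29 filing precedes the 2015-12-27 deadline; the claim is timely.

TIMELY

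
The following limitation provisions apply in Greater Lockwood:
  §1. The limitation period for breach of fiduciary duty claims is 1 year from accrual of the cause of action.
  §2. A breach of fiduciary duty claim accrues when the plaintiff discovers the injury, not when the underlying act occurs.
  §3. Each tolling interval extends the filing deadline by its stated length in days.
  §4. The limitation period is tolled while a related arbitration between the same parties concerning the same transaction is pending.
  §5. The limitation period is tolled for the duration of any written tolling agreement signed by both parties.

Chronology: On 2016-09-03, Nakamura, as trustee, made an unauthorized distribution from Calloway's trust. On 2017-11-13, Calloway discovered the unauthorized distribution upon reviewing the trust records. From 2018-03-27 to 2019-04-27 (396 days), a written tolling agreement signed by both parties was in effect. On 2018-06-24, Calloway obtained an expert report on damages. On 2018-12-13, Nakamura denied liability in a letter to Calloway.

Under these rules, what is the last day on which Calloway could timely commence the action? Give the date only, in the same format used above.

The claim did not accrue until Calloway discovered the injury on 2017-11-13; the 2016-09-03 act date does not start the clock under the stated rule.
The untolled deadline — 1 year after 2017-11-13 — is 2018-11-13.
The period was tolled for 396 days by the written tolling agreement (2018-03-27 to 2019-04-27), pushing the deadline to 2019-12-14.
The other events in the timeline have no effect on the limitation period under the stated rules.

2019-12-14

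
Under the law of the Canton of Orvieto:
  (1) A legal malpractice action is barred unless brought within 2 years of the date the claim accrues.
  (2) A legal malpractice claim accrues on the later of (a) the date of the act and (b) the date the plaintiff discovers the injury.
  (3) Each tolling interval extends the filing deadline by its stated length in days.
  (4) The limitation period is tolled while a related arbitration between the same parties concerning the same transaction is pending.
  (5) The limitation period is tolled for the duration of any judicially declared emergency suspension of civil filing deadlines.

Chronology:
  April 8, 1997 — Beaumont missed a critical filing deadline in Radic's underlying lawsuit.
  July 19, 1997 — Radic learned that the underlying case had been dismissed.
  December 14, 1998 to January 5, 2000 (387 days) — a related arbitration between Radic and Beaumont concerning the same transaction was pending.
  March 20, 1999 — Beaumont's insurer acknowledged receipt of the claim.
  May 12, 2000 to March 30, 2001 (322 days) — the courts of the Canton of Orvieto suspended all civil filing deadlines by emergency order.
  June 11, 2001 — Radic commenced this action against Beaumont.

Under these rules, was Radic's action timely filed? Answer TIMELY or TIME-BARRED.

Because discovery on July 19, 1997 post-dates the April 8, 1997 act, accrual under the later-of rule falls on July 19, 1997.
Adding the 2 years base period to July 19, 1997 gives a deadline of July 19, 1999, before any tolling.
Because the pending related arbitration ran from December 14, 1998 to January 5, 2000, the deadline is extended by 387 days to August 9, 2000.
Because the emergency suspension of filing deadlines ran from May 12, 2000 to March 30, 2001, the deadline is extended by 322 days to June 27, 2001.
Nothing else in the chronology tolls or restarts the period.
Filing on June 11, 2001 beat the June 27, 2001 deadline — the action is timely.

TIMELY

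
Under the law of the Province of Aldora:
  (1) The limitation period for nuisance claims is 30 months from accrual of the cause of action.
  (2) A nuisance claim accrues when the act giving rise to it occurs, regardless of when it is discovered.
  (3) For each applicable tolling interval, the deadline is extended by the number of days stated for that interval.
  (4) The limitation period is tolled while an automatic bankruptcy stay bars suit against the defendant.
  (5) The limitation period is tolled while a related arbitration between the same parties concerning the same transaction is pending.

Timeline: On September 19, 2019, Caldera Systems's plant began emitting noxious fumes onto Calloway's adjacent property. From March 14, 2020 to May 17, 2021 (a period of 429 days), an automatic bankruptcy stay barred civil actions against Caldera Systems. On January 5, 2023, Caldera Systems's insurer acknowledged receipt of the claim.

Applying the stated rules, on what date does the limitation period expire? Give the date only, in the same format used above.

May 22, 2023

The claim accrued on September 19, 2019, when the wrongful act occurred.
The untolled deadline — 30 months after September 19, 2019 — is March 19, 2022.
Because the automatic bankruptcy stay ran from March 14, 2020 to May 17, 2021, the deadline is extended by 429 days to May 22, 2023.
None of the other events listed affects the running of the period under the stated rules.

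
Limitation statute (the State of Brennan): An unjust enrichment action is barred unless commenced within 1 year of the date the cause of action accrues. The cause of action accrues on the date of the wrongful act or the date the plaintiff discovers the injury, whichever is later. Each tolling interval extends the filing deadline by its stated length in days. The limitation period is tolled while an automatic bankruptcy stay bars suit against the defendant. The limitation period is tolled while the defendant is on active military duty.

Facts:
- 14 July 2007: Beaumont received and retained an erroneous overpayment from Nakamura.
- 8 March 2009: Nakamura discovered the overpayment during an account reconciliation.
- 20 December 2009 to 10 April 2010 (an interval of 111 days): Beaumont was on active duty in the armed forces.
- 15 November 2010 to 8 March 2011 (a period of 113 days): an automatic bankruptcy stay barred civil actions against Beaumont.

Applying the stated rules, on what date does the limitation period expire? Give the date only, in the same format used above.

Taking the later of the act (14 July 2007) and discovery (8 March 2009), the claim accrued on 8 March 2009.
The untolled deadline — 1 year after 8 March 2009 — is 8 March 2010.
Because the defendant's active military service ran from 20 December 2009 to 10 April 2010, the deadline is extended by 111 days to 27 June 2010.
The automatic bankruptcy stay from 15 November 2010 to 8 March 2011 began after the period had already run on 27 June 2010, so it has no tolling effect.

27 June 2010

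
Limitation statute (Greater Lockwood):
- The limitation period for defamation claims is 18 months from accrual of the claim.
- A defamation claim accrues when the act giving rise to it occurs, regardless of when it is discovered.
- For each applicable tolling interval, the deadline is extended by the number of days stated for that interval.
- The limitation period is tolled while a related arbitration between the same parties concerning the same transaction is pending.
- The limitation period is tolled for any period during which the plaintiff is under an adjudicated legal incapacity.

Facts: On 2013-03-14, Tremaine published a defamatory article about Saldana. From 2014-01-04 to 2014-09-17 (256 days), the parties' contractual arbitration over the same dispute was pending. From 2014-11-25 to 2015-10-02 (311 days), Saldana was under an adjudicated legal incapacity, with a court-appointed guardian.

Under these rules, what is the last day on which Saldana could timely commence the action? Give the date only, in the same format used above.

The limitation period began to run on 2013-03-14.
The untolled deadline — 18 months after 2013-03-14 — is 2014-09-14.
The period was tolled for 256 days by the pending related arbitration (2014-01-04 to 2014-09-17), pushing the deadline to 2015-05-28.
Because the plaintiff's legal incapacity ran from 2014-11-25 to 2015-10-02, the deadline is extended by 311 days to 2016-04-03.

2016-04-03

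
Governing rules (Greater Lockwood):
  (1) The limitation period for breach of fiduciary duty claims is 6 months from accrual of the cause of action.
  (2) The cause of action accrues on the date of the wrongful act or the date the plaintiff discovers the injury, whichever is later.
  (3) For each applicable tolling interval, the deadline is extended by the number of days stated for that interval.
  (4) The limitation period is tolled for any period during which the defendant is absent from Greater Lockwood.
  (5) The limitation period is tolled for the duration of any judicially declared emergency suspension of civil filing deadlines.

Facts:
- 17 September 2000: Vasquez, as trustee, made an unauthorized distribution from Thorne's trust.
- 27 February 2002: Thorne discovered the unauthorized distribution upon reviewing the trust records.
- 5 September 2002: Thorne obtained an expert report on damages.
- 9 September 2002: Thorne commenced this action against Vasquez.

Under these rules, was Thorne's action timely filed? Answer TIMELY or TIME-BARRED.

Taking the later of the act (17 September 2000) and discovery (27 February 2002), the claim accrued on 27 February 2002.
Adding the 6 months base period to 27 February 2002 gives a deadline of 27 August 2002, before any tolling.
Nothing else in the chronology tolls or restarts the period.
Filing on 9 September 2002 missed the 27 August 2002 deadline — the action is time-barred.

TIME-BARRED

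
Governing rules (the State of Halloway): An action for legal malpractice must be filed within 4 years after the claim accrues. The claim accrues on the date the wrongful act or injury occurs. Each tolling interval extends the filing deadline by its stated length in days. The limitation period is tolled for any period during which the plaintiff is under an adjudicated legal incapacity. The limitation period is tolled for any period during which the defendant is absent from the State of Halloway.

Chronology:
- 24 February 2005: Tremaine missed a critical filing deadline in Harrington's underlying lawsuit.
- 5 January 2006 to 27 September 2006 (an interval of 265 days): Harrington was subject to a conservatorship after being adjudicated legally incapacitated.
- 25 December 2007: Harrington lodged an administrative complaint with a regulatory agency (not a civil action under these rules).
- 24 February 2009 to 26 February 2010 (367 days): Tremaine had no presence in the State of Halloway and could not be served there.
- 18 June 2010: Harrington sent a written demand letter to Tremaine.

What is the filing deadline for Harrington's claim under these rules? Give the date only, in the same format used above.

The claim accrued on 24 February 2005, when the wrongful act occurred.
4 years from 24 February 2005 is 24 February 2009.
The plaintiff's legal incapacity from 5 January 2006 to 27 September 2006 tolled the period for 265 days, extending the deadline to 16 November 2009.
The period was tolled for 367 days by the defendant's absence from the jurisdiction (24 February 2009 to 26 February 2010), pushing the deadline to 18 November 2010.
Nothing else in the chronology tolls or restarts the period.

18 November 2010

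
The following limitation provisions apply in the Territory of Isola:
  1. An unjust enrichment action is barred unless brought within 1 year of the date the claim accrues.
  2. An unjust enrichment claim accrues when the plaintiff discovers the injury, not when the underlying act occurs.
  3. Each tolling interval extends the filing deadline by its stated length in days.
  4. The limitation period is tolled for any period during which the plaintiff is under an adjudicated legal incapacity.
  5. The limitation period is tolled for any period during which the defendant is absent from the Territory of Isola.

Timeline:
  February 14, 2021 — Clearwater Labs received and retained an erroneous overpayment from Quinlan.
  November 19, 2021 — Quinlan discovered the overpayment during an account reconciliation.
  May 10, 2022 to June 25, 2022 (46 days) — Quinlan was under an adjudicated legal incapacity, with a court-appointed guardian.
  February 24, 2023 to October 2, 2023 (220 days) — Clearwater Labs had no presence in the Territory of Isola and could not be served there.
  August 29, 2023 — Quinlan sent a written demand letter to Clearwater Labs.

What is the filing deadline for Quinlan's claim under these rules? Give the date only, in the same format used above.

Under the discovery rule, the claim accrued on November 19, 2021, when Quinlan discovered the injury — not on the February 14, 2021 date of the underlying act.
The untolled deadline — 1 year after November 19, 2021 — is November 19, 2022.
Because the plaintiff's legal incapacity ran from May 10, 2022 to June 25, 2022, the deadline is extended by 46 days to January 4, 2023.
By the time the defendant's absence from the jurisdiction began on February 24, 2023, the limitation period had already expired on January 4, 2023; that interval cannot revive it.
None of the other events listed affects the running of the period under the stated rules.

January 4, 2023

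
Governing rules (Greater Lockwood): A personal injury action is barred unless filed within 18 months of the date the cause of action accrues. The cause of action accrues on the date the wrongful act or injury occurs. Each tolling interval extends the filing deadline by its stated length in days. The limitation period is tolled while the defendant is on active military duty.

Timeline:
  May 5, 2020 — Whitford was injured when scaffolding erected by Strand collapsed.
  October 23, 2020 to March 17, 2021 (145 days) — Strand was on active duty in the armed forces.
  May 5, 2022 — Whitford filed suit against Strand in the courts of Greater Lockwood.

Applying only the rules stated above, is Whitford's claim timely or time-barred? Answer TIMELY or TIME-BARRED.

TIME-BARRED

The claim accrued on May 5, 2020, when the wrongful act occurred.
18 months from May 5, 2020 is November 5, 2021.
Because the defendant's active military service ran from October 23, 2020 to March 17, 2021, the deadline is extended by 145 days to March 30, 2022.
Whitford filed on May 5, 2022, after the March 30, 2022 deadline, so the action is time-barred.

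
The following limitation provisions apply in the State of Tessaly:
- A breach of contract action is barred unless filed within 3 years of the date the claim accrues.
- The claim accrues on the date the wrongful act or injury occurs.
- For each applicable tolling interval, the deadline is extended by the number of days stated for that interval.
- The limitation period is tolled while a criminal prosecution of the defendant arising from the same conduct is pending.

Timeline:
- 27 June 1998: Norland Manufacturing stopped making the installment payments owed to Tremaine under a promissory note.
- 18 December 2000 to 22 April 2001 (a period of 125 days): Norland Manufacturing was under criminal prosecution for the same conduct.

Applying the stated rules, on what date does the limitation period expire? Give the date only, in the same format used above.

The claim accrued on 27 June 1998, the date of the act.
Adding the 3 years base period to 27 June 1998 gives a deadline of 27 June 2001, before any tolling.
The period was tolled for 125 days by the pending criminal prosecution (18 December 2000 to 22 April 2001), pushing the deadline to 30 October 2001.

30 October 2001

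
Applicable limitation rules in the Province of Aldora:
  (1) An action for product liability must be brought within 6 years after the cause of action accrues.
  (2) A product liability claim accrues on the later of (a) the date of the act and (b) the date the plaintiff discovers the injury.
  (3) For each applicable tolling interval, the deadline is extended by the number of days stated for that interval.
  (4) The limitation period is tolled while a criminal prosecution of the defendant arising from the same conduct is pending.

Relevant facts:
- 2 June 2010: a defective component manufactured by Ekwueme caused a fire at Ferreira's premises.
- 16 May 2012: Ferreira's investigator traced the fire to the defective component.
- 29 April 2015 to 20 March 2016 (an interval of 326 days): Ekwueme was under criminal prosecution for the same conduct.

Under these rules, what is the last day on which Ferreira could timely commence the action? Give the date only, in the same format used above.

Taking the later of the act (2 June 2010) and discovery (16 May 2012), the claim accrued on 16 May 2012.
Adding the 6 years base period to 16 May 2012 gives a deadline of 16 May 2018, before any tolling.
The pending criminal prosecution from 29 April 2015 to 20 March 2016 tolled the period for 326 days, extending the deadline to 7 April 2019.

7 April 2019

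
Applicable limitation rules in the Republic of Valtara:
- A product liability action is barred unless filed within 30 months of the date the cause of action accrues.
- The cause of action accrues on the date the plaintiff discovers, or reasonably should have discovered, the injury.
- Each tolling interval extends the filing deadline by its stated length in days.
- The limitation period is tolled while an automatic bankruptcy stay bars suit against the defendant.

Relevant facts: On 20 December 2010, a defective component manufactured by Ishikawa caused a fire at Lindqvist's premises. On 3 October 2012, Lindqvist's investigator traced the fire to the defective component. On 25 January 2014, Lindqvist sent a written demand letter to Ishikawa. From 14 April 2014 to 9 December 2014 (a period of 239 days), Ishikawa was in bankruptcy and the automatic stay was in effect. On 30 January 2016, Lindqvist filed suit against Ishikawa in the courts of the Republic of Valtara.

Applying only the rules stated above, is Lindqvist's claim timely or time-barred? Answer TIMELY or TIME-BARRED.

Under the discovery rule, the claim accrued on 3 October 2012, when Lindqvist discovered the injury — not on the 20 December 2010 date of the underlying act.
Adding the 30 months base period to 3 October 2012 gives a deadline of 3 April 2015, before any tolling.
Because the automatic bankruptcy stay ran from 14 April 2014 to 9 December 2014, the deadline is extended by 239 days to 28 November 2015.
None of the other events listed affects the running of the period under the stated rules.
Filing on 30 January 2016 missed the 28 November 2015 deadline — the action is time-barred.

TIME-BARRED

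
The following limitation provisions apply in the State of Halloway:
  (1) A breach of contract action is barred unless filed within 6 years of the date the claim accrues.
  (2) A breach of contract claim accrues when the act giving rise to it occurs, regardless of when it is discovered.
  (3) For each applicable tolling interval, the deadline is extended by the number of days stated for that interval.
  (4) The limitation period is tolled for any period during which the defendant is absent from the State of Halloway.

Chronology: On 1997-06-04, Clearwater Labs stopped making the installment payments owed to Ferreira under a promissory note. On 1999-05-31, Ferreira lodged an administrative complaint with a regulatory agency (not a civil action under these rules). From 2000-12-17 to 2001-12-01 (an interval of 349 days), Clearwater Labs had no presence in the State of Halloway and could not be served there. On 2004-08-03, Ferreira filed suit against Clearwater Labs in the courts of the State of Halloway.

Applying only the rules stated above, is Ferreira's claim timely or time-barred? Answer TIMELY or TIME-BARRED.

The claim accrued on 1997-06-04, when the wrongful act occurred.
Adding the 6 years base period to 1997-06-04 gives a deadline of 2003-06-04, before any tolling.
The defendant's absence from the jurisdiction from 2000-12-17 to 2001-12-01 tolled the period for 349 days, extending the deadline to 2004-05-18.
Nothing else in the chronology tolls or restarts the period.
Filing on 2004-08-03 missed the 2004-05-18 deadline — the action is time-barred.

TIME-BARRED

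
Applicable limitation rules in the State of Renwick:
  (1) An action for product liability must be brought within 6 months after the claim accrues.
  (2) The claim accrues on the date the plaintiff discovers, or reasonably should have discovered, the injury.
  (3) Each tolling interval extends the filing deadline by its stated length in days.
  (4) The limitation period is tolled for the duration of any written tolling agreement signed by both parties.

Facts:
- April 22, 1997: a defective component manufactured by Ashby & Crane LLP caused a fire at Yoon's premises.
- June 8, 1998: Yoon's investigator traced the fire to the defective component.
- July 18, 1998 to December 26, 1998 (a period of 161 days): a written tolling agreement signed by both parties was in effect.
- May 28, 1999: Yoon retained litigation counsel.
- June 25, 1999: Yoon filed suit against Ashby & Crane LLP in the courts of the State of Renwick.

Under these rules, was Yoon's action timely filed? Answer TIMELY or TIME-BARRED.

TIME-BARRED

Accrual is tied to discovery, so the period began on June 8, 1998 rather than on April 22, 1997 when the act occurred.
6 months from June 8, 1998 is December 8, 1998.
The period was tolled for 161 days by the written tolling agreement (July 18, 1998 to December 26, 1998), pushing the deadline to May 18, 1999.
Nothing else in the chronology tolls or restarts the period.
The June 25, 1999 filing falls after the May 18, 1999 deadline; the claim is time-barred.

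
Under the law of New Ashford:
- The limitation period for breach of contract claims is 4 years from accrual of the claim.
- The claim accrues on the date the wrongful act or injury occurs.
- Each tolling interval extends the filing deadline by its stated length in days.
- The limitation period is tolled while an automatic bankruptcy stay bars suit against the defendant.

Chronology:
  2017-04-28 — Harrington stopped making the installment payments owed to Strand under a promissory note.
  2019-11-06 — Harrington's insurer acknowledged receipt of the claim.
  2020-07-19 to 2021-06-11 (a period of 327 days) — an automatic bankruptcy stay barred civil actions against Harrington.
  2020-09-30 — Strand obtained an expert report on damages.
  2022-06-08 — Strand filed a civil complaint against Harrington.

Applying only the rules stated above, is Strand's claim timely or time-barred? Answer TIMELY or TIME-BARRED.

TIME-BARRED

The limitation period began to run on 2017-04-28.
Adding the 4 years base period to 2017-04-28 gives a deadline of 2021-04-28, before any tolling.
The period was tolled for 327 days by the automatic bankruptcy stay (2020-07-19 to 2021-06-11), pushing the deadline to 2022-03-21.
The other events in the timeline have no effect on the limitation period under the stated rules.
Strand filed on 2022-06-08, after the 2022-03-21 deadline, so the action is time-barred.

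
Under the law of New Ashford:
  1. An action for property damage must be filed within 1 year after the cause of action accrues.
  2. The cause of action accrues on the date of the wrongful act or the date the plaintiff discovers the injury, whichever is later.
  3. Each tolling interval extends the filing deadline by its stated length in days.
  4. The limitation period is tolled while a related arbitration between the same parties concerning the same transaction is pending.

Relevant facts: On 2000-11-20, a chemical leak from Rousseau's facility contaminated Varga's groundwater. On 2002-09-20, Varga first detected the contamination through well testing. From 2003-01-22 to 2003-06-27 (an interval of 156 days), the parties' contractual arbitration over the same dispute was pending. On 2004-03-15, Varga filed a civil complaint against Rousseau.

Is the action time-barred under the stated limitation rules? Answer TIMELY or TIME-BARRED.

TIME-BARRED

Because discovery on 2002-09-20 post-dates the 2000-11-20 act, accrual under the later-of rule falls on 2002-09-20.
The untolled deadline — 1 year after 2002-09-20 — is 2003-09-20.
The pending related arbitration from 2003-01-22 to 2003-06-27 tolled the period for 156 days, extending the deadline to 2004-02-23.
Filing on 2004-03-15 missed the 2004-02-23 deadline — the action is time-barred.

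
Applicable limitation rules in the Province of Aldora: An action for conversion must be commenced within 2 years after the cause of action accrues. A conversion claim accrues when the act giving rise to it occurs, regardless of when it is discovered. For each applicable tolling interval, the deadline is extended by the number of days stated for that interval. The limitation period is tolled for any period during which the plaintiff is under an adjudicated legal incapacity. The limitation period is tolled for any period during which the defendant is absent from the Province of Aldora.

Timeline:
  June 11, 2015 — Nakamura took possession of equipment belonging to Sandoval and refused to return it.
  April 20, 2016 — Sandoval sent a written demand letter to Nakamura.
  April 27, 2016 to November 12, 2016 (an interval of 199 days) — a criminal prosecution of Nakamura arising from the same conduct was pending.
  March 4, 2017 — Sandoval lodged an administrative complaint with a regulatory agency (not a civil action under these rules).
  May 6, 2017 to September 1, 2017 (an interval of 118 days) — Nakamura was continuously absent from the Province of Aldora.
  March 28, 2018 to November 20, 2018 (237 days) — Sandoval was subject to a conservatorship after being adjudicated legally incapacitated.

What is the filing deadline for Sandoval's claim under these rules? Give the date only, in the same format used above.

The claim accrued on June 11, 2015, when the wrongful act occurred.
2 years from June 11, 2015 is June 11, 2017.
The period was tolled for 118 days by the defendant's absence from the jurisdiction (May 6, 2017 to September 1, 2017), pushing the deadline to October 7, 2017.
The plaintiff's legal incapacity from March 28, 2018 to November 20, 2018 began after the period had already run on October 7, 2017, so it has no tolling effect.
Although a criminal prosecution ran from April 27, 2016 to November 12, 2016, the stated rules do not make that a tolling event, so it is disregarded.
Nothing else in the chronology tolls or restarts the period.

October 7, 2017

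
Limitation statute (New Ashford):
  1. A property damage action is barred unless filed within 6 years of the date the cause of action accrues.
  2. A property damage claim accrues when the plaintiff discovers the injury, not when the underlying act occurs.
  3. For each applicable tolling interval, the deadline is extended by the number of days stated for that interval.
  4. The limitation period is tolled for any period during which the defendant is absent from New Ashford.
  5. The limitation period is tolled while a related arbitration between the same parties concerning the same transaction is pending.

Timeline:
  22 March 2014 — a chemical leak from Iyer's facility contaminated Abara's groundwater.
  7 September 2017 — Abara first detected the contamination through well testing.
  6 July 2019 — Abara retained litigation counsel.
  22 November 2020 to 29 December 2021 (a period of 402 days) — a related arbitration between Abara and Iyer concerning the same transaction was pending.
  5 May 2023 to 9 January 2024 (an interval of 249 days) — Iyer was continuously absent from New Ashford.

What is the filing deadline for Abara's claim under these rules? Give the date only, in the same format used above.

Accrual is tied to discovery, so the period began on 7 September 2017 rather than on 22 March 2014 when the act occurred.
The untolled deadline — 6 years after 7 September 2017 — is 7 September 2023.
The pending related arbitration from 22 November 2020 to 29 December 2021 tolled the period for 402 days, extending the deadline to 13 October 2024.
Because the defendant's absence from the jurisdiction ran from 5 May 2023 to 9 January 2024, the deadline is extended by 249 days to 19 June 2025.
The other events in the timeline have no effect on the limitation period under the stated rules.

19 June 2025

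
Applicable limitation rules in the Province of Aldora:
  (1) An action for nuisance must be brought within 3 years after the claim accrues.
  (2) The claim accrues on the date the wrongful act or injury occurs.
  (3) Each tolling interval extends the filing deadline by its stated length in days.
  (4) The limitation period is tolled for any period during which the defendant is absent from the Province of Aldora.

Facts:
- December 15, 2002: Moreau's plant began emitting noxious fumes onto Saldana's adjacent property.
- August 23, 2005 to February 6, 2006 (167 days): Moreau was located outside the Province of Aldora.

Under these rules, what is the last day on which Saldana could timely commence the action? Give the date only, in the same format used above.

May 31, 2006

The limitation period began to run on December 15, 2002.
3 years from December 15, 2002 is December 15, 2005.
The period was tolled for 167 days by the defendant's absence from the jurisdiction (August 23, 2005 to February 6, 2006), pushing the deadline to May 31, 2006.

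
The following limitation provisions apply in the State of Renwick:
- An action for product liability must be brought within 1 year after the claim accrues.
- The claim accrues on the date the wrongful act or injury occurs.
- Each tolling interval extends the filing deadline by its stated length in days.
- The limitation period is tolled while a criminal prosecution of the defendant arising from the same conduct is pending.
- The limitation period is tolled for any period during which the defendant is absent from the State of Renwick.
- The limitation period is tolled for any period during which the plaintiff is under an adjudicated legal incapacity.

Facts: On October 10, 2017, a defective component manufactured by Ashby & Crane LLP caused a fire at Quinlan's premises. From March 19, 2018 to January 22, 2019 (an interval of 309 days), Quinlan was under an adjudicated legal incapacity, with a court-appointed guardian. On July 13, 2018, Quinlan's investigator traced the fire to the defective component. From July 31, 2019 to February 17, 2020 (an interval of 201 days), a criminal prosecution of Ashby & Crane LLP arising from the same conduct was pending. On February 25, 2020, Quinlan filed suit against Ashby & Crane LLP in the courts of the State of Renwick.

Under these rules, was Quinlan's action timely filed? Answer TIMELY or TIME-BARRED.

Because the rule ties accrual to occurrence, the claim accrued on October 10, 2017, not on the July 13, 2018 discovery date.
Adding the 1 year base period to October 10, 2017 gives a deadline of October 10, 2018, before any tolling.
Because the plaintiff's legal incapacity ran from March 19, 2018 to January 22, 2019, the deadline is extended by 309 days to August 15, 2019.
The period was tolled for 201 days by the pending criminal prosecution (July 31, 2019 to February 17, 2020), pushing the deadline to March 3, 2020.
Quinlan filed on February 25, 2020, before the March 3, 2020 deadline, so the action is timely.

TIMELY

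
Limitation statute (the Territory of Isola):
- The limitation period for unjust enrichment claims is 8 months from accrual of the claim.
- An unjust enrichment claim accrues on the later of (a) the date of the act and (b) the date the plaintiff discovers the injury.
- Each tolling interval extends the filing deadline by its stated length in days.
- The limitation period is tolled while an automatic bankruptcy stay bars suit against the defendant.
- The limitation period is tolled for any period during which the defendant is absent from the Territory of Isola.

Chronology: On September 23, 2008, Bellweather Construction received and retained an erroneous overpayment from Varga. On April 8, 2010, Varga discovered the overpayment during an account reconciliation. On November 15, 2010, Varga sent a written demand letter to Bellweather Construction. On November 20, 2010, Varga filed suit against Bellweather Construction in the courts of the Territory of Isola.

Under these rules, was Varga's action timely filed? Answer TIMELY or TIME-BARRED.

Because discovery on April 8, 2010 post-dates the September 23, 2008 act, accrual under the later-of rule falls on April 8, 2010.
8 months from April 8, 2010 is December 8, 2010.
The other events in the timeline have no effect on the limitation period under the stated rules.
Varga filed on November 20, 2010, before the December 8, 2010 deadline, so the action is timely.

TIMELY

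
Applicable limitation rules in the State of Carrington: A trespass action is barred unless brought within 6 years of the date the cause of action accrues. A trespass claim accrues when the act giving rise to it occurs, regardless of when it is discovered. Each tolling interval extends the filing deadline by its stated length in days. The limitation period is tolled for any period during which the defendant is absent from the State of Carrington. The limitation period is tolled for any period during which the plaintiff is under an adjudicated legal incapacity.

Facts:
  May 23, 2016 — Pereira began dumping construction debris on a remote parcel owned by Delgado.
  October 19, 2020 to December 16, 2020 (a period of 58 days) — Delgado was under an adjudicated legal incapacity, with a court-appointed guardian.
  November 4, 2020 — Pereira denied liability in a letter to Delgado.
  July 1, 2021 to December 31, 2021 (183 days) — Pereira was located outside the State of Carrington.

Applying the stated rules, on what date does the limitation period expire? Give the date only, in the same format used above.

January 19, 2023

The limitation period began to run on May 23, 2016.
The untolled deadline — 6 years after May 23, 2016 — is May 23, 2022.
Because the plaintiff's legal incapacity ran from October 19, 2020 to December 16, 2020, the deadline is extended by 58 days to July 20, 2022.
Because the defendant's absence from the jurisdiction ran from July 1, 2021 to December 31, 2021, the deadline is extended by 183 days to January 19, 2023.
None of the other events listed affects the running of the period under the stated rules.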